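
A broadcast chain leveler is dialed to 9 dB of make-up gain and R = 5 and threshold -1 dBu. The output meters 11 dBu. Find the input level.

Stripping the +9 dB make-up gives 2 dBu at the gain stage.
That's 3 dB above the -1 dBu threshold.
Undo the ratio: input overshoot = 3 × 5 = 15 dB, giving input = 14 dBu.

14 dBu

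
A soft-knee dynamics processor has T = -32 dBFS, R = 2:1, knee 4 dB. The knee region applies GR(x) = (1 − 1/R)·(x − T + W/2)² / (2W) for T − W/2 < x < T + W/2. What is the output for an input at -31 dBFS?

x − T + W/2 = -31 − (-32) + 2 = 3.
GR = (1 − 1/2) × 3² / 8 = 0.5 × 9 / 8 = 0.5625 dB.
Output = -31 − 0.5625 = -31.5625 dBFS.

-31.5625 dBFS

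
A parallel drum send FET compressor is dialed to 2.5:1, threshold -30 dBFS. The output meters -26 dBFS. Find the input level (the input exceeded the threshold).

Post-compression overshoot = -26 − (-30) = 4 dB.
Input overshoot = R × output overshoot = 10 dB → input = -30 + 10 = -20 dBFS.

-20 dBFS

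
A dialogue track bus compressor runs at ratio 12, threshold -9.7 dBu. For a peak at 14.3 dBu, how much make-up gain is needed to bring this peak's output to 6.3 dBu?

14 dB

Without make-up, output = threshold + overshoot/12 = -9.7 + 2 = -7.7 dBu.
Gap to target: 14 dB.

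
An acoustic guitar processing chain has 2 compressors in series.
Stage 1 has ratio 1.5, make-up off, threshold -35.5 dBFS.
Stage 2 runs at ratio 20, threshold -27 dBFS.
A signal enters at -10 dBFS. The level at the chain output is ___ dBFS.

-26.575 dBFS

Stage 1: 25.5 dB above -35.5 dBFS, reduced 1.5:1 to 17 dB above → -18.5 dBFS.
Stage 2: 8.5 dB above -27 dBFS, reduced 20:1 to 0.425 dB above → -26.575 dBFS.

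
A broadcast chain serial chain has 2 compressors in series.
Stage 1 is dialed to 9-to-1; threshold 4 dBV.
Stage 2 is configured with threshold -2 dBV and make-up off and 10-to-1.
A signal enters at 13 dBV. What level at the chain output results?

Stage 1: overshoot 9 dB → 9/9 = 1 dB → 5 dBV.
Stage 2: overshoot 7 dB → 7/10 = 0.7 dB → -1.3 dBV.

-1.3 dBV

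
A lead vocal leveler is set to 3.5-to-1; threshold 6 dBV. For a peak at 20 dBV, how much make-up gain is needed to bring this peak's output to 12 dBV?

2 dB

The peak compresses to 6 + 14/3.5 = 10 dBV.
To reach 12 dBV requires 12 − 10 = 2 dB of make-up.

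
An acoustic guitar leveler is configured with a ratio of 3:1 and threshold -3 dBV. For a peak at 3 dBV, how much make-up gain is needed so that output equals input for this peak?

The peak compresses to -3 + 6/3 = -1 dBV.
To reach 3 dBV requires 3 − (-1) = 4 dB of make-up.

4 dB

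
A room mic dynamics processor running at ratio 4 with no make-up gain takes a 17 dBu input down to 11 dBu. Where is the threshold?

9 dBu

Input is 8 dB above T (since output overshoot × R = input overshoot: (11 − T)·4 = 17 − T gives T = 9 dBu).
Check: 9 + (17 − 9)/4 = 9 + 2 = 11 dBu. ✓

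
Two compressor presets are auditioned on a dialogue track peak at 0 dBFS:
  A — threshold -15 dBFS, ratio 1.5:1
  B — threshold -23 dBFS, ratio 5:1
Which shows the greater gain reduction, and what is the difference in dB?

B, by 13.4 dB

A: 15 dB over, compressed to 10 dB over, so 5 dB of GR.
B: 23 dB over, compressed to 4.6 dB over, so 18.4 dB of GR.
B applies 13.4 dB more gain reduction.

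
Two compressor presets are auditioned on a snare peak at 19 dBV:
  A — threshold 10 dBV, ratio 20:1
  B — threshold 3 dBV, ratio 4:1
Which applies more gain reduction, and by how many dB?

B, by 3.45 dB

A: GR = 9 − 9/20 = 8.55 dB.
B: GR = 16 − 16/4 = 12 dB.
Difference: 3.45 dB in favour of B.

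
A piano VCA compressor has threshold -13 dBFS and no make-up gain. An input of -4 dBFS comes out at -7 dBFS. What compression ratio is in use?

Input overshoot = -4 − (-13) = 9 dB; output overshoot = -7 − (-13) = 6 dB.
Ratio = 9 / 6 = 1.5.

1.5:1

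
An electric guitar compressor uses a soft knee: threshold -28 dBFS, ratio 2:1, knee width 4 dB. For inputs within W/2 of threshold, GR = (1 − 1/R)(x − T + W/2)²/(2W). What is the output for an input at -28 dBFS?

x − T + W/2 = -28 − (-28) + 2 = 2.
GR = (1 − 1/2) × 2² / 8 = 0.5 × 4 / 8 = 0.25 dB.
Output = -28 − 0.25 = -28.25 dBFS.

-28.25 dBFS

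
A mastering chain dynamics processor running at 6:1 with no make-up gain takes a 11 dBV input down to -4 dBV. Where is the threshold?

-7 dBV

Gain reduction = 11 − (-4) = 15 dB; output overshoot = GR / (R − 1) = 15 / 5 = 3 dB.
Threshold = output − output overshoot = -4 − 3 = -7 dBV.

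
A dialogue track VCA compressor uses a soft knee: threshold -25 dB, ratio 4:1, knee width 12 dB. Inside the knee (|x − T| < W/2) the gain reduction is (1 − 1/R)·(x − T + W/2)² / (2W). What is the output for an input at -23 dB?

x − T + W/2 = -23 − (-25) + 6 = 8.
GR = (1 − 1/4) × 8² / 24 = 0.75 × 64 / 24 = 2 dB.
Output = -23 − 2 = -25 dB.

-25 dB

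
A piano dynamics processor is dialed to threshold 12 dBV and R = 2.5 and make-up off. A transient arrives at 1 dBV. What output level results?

1 dBV is 11 dB below the 12 dBV threshold, so no gain reduction is applied.
Output = input = 1 dBV.

1 dBV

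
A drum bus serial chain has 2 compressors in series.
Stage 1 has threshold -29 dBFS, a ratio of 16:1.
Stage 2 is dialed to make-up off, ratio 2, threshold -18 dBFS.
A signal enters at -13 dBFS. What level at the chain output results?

-28 dBFS

Stage 1: 16 dB above -29 dBFS, reduced 16:1 to 1 dB above → -28 dBFS.
Stage 2: -28 dBFS ≤ -18 dBFS, so stage 2 doesn't engage; output -28 dBFS.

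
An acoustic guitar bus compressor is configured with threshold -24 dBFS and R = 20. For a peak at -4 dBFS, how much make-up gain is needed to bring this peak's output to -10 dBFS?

13 dB

The peak compresses to -24 + 20/20 = -23 dBFS.
To reach -10 dBFS requires -10 − (-23) = 13 dB of make-up.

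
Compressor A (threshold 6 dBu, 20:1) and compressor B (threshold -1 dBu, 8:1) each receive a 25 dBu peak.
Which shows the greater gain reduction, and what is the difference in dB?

A: overshoot 19 dB → output overshoot 0.95 dB → GR 18.05 dB.
B: overshoot 26 dB → output overshoot 3.25 dB → GR 22.75 dB.
B reduces 4.7 dB more.

B, by 4.7 dB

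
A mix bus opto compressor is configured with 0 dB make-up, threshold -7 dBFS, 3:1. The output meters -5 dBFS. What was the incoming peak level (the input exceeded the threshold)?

The compressed level sits -5 − (-7) = 2 dB over threshold.
Before 3:1 compression the overshoot was 2 × 3 = 6 dB, so input = -7 + 6 = -1 dBFS.

-1 dBFS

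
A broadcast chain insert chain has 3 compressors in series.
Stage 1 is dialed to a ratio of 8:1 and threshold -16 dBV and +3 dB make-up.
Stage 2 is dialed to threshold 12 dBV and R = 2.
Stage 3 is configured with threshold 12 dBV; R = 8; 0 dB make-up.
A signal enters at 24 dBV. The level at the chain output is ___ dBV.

-8 dBV

Stage 1: 40 dB above -16 dBV, reduced 8:1 to 5 dB above → -11 dBV; +3 dB make-up → -8 dBV.
Stage 2: below threshold (-8 ≤ 12); passes unchanged; output -8 dBV.
Stage 3: -8 dBV ≤ 12 dBV, so stage 3 doesn't engage; output -8 dBV.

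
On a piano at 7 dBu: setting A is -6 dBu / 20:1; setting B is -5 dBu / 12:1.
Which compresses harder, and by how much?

A, by 1.35 dB

A: 13 dB over, compressed to 0.65 dB over, so 12.35 dB of GR.
B: 12 dB over, compressed to 1 dB over, so 11 dB of GR.
A applies 1.35 dB more gain reduction.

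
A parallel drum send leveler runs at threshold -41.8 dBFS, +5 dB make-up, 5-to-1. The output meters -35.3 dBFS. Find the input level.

Remove make-up: -35.3 − 5 = -40.3 dBFS.
That's 1.5 dB above the -41.8 dBFS threshold.
Input overshoot = R × output overshoot = 7.5 dB → input = -41.8 + 7.5 = -34.3 dBFS.

-34.3 dBFS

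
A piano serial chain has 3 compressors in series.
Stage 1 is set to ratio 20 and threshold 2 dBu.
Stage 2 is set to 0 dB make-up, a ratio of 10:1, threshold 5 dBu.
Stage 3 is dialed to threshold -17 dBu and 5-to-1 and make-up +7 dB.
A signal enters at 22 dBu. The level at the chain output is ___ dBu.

-6 dBu

Stage 1: 20 dB above 2 dBu, reduced 20:1 to 1 dB above → 3 dBu.
Stage 2: 3 dBu ≤ 5 dBu, so stage 2 doesn't engage; output 3 dBu.
Stage 3: 3 dBu is 20 dB over -17 dBu; at 5:1 that becomes 4 dB over, giving -13 dBu; +7 dB make-up → -6 dBu.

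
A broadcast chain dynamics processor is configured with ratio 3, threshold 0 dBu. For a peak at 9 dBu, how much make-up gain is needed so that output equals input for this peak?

Overshoot 9 dB → 9/3 = 3 dB after compression, so the compressed level is 0 + 3 = 3 dBu.
Make-up = target − compressed = 9 − 3 = 6 dB.

6 dB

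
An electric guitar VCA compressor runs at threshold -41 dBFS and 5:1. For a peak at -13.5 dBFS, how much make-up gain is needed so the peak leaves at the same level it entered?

The peak compresses to -41 + 27.5/5 = -35.5 dBFS.
To reach -13.5 dBFS requires -13.5 − (-35.5) = 22 dB of make-up.

22 dB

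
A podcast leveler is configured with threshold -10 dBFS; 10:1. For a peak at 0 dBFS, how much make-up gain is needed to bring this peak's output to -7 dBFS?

2 dB

The peak compresses to -10 + 10/10 = -9 dBFS.
To reach -7 dBFS requires -7 − (-9) = 2 dB of make-up.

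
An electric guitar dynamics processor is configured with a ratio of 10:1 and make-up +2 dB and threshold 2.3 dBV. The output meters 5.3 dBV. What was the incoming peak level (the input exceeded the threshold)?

Remove make-up: 5.3 − 2 = 3.3 dBV.
That's 1 dB above the 2.3 dBV threshold.
Undo the ratio: input overshoot = 1 × 10 = 10 dB, giving input = 12.3 dBV.

12.3 dBV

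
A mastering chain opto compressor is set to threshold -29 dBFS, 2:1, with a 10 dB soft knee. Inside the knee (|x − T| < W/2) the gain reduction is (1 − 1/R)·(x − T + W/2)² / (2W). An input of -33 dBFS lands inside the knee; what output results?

x − T + W/2 = -33 − (-29) + 5 = 1.
GR = (1 − 1/2) × 1² / 20 = 0.5 × 1 / 20 = 0.025 dB.
Output = -33 − 0.025 = -33.025 dBFS.

-33.025 dBFS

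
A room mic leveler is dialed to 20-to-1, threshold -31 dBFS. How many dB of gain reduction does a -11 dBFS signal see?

-11 dBFS exceeds the threshold by 20 dB.
A 20:1 ratio leaves 1 dB of that excess.
So the signal is attenuated by 20 − 1 = 19 dB.

19 dB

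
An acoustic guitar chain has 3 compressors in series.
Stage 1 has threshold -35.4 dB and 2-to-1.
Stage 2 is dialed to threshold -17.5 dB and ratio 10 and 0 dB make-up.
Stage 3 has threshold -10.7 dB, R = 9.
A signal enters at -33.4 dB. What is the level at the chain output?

Stage 1: 2 dB above -35.4 dB, reduced 2:1 to 1 dB above → -34.4 dB.
Stage 2: -34.4 dB is at or below the -17.5 dB threshold — no compression; output -34.4 dB.
Stage 3: below threshold (-34.4 ≤ -10.7); passes unchanged; output -34.4 dB.

-34.4 dB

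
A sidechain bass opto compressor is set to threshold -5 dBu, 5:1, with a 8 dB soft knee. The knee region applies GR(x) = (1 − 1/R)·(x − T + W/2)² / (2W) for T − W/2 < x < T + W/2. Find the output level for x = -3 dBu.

-4.8 dBu

x − T + W/2 = -3 − (-5) + 4 = 6.
GR = (1 − 1/5) × 6² / 16 = 0.8 × 36 / 16 = 1.8 dB.
Output = -3 − 1.8 = -4.8 dBu.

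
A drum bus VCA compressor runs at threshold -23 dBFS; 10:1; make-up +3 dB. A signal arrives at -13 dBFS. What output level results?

The input is 10 dB above the -23 dBFS threshold.
At 10:1 the overshoot is divided by 10, leaving 1 dB above threshold.
Output = -23 + 1 = -22 dBFS; make-up adds 3 dB, giving -19 dBFS.

-19 dBFS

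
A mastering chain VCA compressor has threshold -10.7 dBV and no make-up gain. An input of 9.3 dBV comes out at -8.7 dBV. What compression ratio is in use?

10:1

Input overshoot = 9.3 − (-10.7) = 20 dB; output overshoot = -8.7 − (-10.7) = 2 dB.
Ratio = 20 / 2 = 10.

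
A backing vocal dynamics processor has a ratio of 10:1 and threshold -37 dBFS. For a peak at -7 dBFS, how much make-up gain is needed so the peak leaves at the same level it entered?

Without make-up, output = threshold + overshoot/10 = -37 + 3 = -34 dBFS.
Gap to target: 27 dB.

27 dB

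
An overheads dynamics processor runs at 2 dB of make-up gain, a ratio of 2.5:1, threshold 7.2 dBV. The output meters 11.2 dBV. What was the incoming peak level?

12.2 dBV

Stripping the +2 dB make-up gives 9.2 dBV at the gain stage.
That's 2 dB above the 7.2 dBV threshold.
Undo the ratio: input overshoot = 2 × 2.5 = 5 dB, giving input = 12.2 dBV.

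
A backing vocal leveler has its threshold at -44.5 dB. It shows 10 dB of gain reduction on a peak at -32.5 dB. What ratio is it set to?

6:1

Input overshoot = -32.5 − (-44.5) = 12 dB.
Output overshoot = 12 − 10 = 2 dB.
Ratio = input overshoot / output overshoot = 12 / 2 = 6.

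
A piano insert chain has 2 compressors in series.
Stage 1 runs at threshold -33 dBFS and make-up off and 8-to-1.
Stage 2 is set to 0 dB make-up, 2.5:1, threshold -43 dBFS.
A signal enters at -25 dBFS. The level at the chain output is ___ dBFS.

-38.6 dBFS

Stage 1: -25 dBFS is 8 dB over -33 dBFS; at 8:1 that becomes 1 dB over, giving -32 dBFS.
Stage 2: overshoot 11 dB → 11/2.5 = 4.4 dB → -38.6 dBFS.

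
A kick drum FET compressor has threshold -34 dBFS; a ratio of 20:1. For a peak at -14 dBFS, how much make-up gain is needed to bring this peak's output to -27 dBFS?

Overshoot 20 dB → 20/20 = 1 dB after compression, so the compressed level is -34 + 1 = -33 dBFS.
Make-up = target − compressed = -27 − (-33) = 6 dB.

6 dB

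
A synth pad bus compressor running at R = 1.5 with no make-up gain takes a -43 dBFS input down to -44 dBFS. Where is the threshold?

-46 dBFS

Input is 3 dB above T (since output overshoot × R = input overshoot: (-44 − T)·1.5 = -43 − T gives T = -46 dBFS).
Check: -46 + (-43 − (-46))/1.5 = -46 + 2 = -44 dBFS. ✓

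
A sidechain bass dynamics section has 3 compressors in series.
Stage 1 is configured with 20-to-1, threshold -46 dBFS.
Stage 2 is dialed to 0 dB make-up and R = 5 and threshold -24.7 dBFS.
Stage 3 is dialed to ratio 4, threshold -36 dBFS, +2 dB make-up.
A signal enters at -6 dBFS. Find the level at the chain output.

-42 dBFS

Stage 1: overshoot 40 dB → 40/20 = 2 dB → -44 dBFS.
Stage 2: -44 dBFS ≤ -24.7 dBFS, so stage 2 doesn't engage; output -44 dBFS.
Stage 3: -44 dBFS is at or below the -36 dBFS threshold — no compression; make-up brings it to -42 dBFS.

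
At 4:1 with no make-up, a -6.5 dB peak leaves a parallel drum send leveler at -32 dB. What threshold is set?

-40.5 dB

Let T be the threshold. Output overshoot = (input overshoot)/R, so -32 − T = (-6.5 − T)/4.
4·(-32 − T) = -6.5 − T → 3·T = -128 − (-6.5) = -121.5.
T = -121.5/3 = -40.5 dB.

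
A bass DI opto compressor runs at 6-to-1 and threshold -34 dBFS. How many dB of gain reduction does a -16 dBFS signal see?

The signal is 18 dB above threshold.
After 6:1 compression the overshoot becomes 18/6 = 3 dB.
GR = overshoot in − overshoot out = 18 − 3 = 15 dB.

15 dB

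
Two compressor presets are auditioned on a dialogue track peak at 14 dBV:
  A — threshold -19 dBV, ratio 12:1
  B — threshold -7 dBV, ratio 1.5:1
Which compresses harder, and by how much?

A, by 23.25 dB

A: 33 dB over, compressed to 2.75 dB over, so 30.25 dB of GR.
B: 21 dB over, compressed to 14 dB over, so 7 dB of GR.
Difference: 23.25 dB in favour of A.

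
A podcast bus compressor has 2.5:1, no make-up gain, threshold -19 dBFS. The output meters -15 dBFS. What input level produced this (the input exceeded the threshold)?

-9 dBFS

Post-compression overshoot = -15 − (-19) = 4 dB.
Undo the ratio: input overshoot = 4 × 2.5 = 10 dB, giving input = -9 dBFS.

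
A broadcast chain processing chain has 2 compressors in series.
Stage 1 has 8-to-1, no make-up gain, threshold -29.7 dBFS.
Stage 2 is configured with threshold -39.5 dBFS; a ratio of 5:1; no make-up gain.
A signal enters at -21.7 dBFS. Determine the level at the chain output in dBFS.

Stage 1: -21.7 dBFS is 8 dB over -29.7 dBFS; at 8:1 that becomes 1 dB over, giving -28.7 dBFS.
Stage 2: 10.8 dB above -39.5 dBFS, reduced 5:1 to 2.16 dB above → -37.34 dBFS.

-37.34 dBFS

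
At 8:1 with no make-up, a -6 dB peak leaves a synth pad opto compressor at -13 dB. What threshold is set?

-14 dB

Gain reduction = -6 − (-13) = 7 dB; output overshoot = GR / (R − 1) = 7 / 7 = 1 dB.
Threshold = output − output overshoot = -13 − 1 = -14 dB.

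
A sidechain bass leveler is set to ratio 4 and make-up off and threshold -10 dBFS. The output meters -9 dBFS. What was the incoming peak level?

-6 dBFS

That's 1 dB above the -10 dBFS threshold.
Input overshoot = R × output overshoot = 4 dB → input = -10 + 4 = -6 dBFS.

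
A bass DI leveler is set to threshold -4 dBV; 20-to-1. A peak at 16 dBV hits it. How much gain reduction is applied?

16 dBV exceeds the threshold by 20 dB.
A 20:1 ratio leaves 1 dB of that excess.
Gain reduction = 20 − 1 = 19 dB.

19 dB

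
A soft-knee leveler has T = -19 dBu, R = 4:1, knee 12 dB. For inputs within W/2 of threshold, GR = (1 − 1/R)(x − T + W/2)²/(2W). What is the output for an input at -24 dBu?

x − T + W/2 = -24 − (-19) + 6 = 1.
GR = (1 − 1/4) × 1² / 24 = 0.75 × 1 / 24 = 0.03125 dB.
Output = -24 − 0.03125 = -24.03125 dBu.

-24.03125 dBu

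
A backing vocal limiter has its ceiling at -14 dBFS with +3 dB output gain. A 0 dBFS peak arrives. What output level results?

-11 dBFS

The limiter clamps the peak to its -14 dBFS ceiling.
Output gain then adds 3 dB: -14 + 3 = -11 dBFS.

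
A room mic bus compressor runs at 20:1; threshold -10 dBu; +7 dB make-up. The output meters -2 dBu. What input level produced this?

10 dBu

Stripping the +7 dB make-up gives -9 dBu at the gain stage.
That's 1 dB above the -10 dBu threshold.
Input overshoot = R × output overshoot = 20 dB → input = -10 + 20 = 10 dBu.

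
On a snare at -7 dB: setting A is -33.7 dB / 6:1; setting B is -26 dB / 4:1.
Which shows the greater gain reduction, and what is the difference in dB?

A: GR = 26.7 − 26.7/6 = 22.25 dB.
B: GR = 19 − 19/4 = 14.25 dB.
A reduces 8 dB more.

A, by 8 dB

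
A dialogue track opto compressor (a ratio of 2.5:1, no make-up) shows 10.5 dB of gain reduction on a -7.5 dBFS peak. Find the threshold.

-25 dBFS

Input is 17.5 dB above T (since output overshoot × R = input overshoot: (-18 − T)·2.5 = -7.5 − T gives T = -25 dBFS).
Check: -25 + (-7.5 − (-25))/2.5 = -25 + 7 = -18 dBFS. ✓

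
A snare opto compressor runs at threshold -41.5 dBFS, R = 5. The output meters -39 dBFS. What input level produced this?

-29 dBFS

That's 2.5 dB above the -41.5 dBFS threshold.
Input overshoot = R × output overshoot = 12.5 dB → input = -41.5 + 12.5 = -29 dBFS.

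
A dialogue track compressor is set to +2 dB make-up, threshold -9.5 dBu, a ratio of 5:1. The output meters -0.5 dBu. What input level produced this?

Remove make-up: -0.5 − 2 = -2.5 dBu.
Post-compression overshoot = -2.5 − (-9.5) = 7 dB.
Before 5:1 compression the overshoot was 7 × 5 = 35 dB, so input = -9.5 + 35 = 25.5 dBu.

25.5 dBu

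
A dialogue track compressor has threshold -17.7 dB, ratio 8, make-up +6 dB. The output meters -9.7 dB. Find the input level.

-1.7 dB

Remove make-up: -9.7 − 6 = -15.7 dB.
Post-compression overshoot = -15.7 − (-17.7) = 2 dB.
Input overshoot = R × output overshoot = 16 dB → input = -17.7 + 16 = -1.7 dB.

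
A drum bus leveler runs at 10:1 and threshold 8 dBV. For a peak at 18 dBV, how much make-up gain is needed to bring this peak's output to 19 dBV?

The peak compresses to 8 + 10/10 = 9 dBV.
To reach 19 dBV requires 19 − 9 = 10 dB of make-up.

10 dB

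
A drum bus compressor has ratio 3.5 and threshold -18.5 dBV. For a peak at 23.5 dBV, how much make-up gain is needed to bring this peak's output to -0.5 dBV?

The peak compresses to -18.5 + 42/3.5 = -6.5 dBV.
To reach -0.5 dBV requires -0.5 − (-6.5) = 6 dB of make-up.

6 dB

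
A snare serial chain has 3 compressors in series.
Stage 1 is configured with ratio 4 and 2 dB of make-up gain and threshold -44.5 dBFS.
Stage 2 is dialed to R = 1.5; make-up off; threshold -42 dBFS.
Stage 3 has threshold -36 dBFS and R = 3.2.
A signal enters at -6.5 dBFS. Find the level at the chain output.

Stage 1: -6.5 dBFS is 38 dB over -44.5 dBFS; at 4:1 that becomes 9.5 dB over, giving -35 dBFS; +2 dB make-up → -33 dBFS.
Stage 2: 9 dB above -42 dBFS, reduced 1.5:1 to 6 dB above → -36 dBFS.
Stage 3: -36 dBFS is at or below the -36 dBFS threshold — no compression; output -36 dBFS.

-36 dBFS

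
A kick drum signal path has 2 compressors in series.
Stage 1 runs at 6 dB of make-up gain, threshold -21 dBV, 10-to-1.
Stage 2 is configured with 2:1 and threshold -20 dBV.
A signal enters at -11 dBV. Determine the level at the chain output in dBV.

Stage 1: overshoot 10 dB → 10/10 = 1 dB → -20 dBV; +6 dB make-up → -14 dBV.
Stage 2: overshoot 6 dB → 6/2 = 3 dB → -17 dBV.

-17 dBV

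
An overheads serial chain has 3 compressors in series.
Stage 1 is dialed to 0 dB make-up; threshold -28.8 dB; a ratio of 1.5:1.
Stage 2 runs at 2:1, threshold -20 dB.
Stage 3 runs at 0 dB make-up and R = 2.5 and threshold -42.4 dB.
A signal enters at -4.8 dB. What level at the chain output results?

Stage 1: overshoot 24 dB → 24/1.5 = 16 dB → -12.8 dB.
Stage 2: 7.2 dB above -20 dB, reduced 2:1 to 3.6 dB above → -16.4 dB.
Stage 3: 26 dB above -42.4 dB, reduced 2.5:1 to 10.4 dB above → -32 dB.

-32 dB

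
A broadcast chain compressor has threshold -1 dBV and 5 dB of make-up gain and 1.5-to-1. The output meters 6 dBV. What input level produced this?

2 dBV

Stripping the +5 dB make-up gives 1 dBV at the gain stage.
The compressed level sits 1 − (-1) = 2 dB over threshold.
Before 1.5:1 compression the overshoot was 2 × 1.5 = 3 dB, so input = -1 + 3 = 2 dBV.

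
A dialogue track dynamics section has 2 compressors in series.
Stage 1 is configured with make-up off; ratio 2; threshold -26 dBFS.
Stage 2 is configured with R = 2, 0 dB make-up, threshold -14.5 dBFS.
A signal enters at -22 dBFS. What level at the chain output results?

-24 dBFS

Stage 1: 4 dB above -26 dBFS, reduced 2:1 to 2 dB above → -24 dBFS.
Stage 2: -24 dBFS ≤ -14.5 dBFS, so stage 2 doesn't engage; output -24 dBFS.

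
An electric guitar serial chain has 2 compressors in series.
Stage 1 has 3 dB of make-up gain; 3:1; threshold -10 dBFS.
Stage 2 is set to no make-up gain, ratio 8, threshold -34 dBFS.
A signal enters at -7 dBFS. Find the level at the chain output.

-30.5 dBFS

Stage 1: 3 dB above -10 dBFS, reduced 3:1 to 1 dB above → -9 dBFS; +3 dB make-up → -6 dBFS.
Stage 2: -6 dBFS is 28 dB over -34 dBFS; at 8:1 that becomes 3.5 dB over, giving -30.5 dBFS.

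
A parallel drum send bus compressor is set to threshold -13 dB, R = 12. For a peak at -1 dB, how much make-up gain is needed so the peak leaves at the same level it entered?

11 dB

Overshoot 12 dB → 12/12 = 1 dB after compression, so the compressed level is -13 + 1 = -12 dB.
Make-up = target − compressed = -1 − (-12) = 11 dB.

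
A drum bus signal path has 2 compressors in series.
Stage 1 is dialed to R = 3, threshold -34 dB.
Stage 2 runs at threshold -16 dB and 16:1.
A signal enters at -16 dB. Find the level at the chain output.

Stage 1: 18 dB above -34 dB, reduced 3:1 to 6 dB above → -28 dB.
Stage 2: -28 dB ≤ -16 dB, so stage 2 doesn't engage; output -28 dB.

-28 dB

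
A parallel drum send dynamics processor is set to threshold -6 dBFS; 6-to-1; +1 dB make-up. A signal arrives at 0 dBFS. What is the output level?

-4 dBFS

Overshoot: 0 − (-6) = 6 dB.
The 6 dB excess becomes 1 dB after 6:1 reduction.
Output = -6 + 1 = -5 dBFS; make-up adds 1 dB, giving -4 dBFS.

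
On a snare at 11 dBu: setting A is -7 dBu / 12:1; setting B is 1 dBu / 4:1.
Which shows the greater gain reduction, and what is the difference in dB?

A, by 9 dB

A: GR = 18 − 18/12 = 16.5 dB.
B: GR = 10 − 10/4 = 7.5 dB.
Difference: 9 dB in favour of A.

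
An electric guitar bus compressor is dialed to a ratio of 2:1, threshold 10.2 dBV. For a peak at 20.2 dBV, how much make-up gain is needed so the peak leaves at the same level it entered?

The peak compresses to 10.2 + 10/2 = 15.2 dBV.
To reach 20.2 dBV requires 20.2 − 15.2 = 5 dB of make-up.

5 dB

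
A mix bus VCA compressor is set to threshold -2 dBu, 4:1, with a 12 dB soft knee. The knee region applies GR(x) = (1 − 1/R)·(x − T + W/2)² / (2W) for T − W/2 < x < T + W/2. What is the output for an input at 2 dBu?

x − T + W/2 = 2 − (-2) + 6 = 10.
GR = (1 − 1/4) × 10² / 24 = 0.75 × 100 / 24 = 3.125 dB.
Output = 2 − 3.125 = -1.125 dBu.

-1.125 dBu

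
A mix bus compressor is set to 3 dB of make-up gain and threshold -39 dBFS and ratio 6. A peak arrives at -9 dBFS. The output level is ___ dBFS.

-31 dBFS

The input is 30 dB above the -39 dBFS threshold.
At 6:1 the overshoot is divided by 6, leaving 5 dB above threshold.
Output = -39 + 5 = -34 dBFS; make-up adds 3 dB, giving -31 dBFS.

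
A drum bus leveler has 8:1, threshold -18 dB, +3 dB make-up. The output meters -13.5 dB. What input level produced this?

-6 dB

Stripping the +3 dB make-up gives -16.5 dB at the gain stage.
That's 1.5 dB above the -18 dB threshold.
Before 8:1 compression the overshoot was 1.5 × 8 = 12 dB, so input = -18 + 12 = -6 dB.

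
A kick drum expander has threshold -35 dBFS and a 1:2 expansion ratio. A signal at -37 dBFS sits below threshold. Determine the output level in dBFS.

The input is 2 dB below the -35 dBFS threshold.
A 1:2 expander multiplies undershoot by 2: 2 × 2 = 4 dB below threshold.
Output = -35 − 4 = -39 dBFS.

-39 dBFS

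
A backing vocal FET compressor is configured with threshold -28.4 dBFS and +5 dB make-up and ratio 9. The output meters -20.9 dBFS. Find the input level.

Stripping the +5 dB make-up gives -25.9 dBFS at the gain stage.
That's 2.5 dB above the -28.4 dBFS threshold.
Before 9:1 compression the overshoot was 2.5 × 9 = 22.5 dB, so input = -28.4 + 22.5 = -5.9 dBFS.

-5.9 dBFS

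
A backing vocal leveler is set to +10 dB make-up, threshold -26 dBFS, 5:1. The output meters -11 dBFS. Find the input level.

Before make-up, the level was -11 − 10 = -21 dBFS.
The compressed level sits -21 − (-26) = 5 dB over threshold.
Input overshoot = R × output overshoot = 25 dB → input = -26 + 25 = -1 dBFS.

-1 dBFS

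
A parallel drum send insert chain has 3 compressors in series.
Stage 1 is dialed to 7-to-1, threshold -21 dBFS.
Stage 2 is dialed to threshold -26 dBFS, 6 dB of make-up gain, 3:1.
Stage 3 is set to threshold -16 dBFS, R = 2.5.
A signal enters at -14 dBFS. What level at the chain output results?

-18 dBFS

Stage 1: -14 dBFS is 7 dB over -21 dBFS; at 7:1 that becomes 1 dB over, giving -20 dBFS.
Stage 2: -20 dBFS is 6 dB over -26 dBFS; at 3:1 that becomes 2 dB over, giving -24 dBFS; +6 dB make-up → -18 dBFS.
Stage 3: -18 dBFS ≤ -16 dBFS, so stage 3 doesn't engage; output -18 dBFS.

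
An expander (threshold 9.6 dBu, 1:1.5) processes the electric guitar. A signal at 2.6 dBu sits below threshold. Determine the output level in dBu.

-0.9 dBu

Below threshold, a 1:1.5 expander applies gain = (1.5−1)×(T − x) of attenuation.
(1.5−1) × 7 = 3.5 dB, so output = 2.6 − 3.5 = -0.9 dBu.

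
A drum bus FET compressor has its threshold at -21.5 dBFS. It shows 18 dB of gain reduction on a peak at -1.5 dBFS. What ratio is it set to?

10:1

Input overshoot = -1.5 − (-21.5) = 20 dB.
Output overshoot = 20 − 18 = 2 dB.
Ratio = input overshoot / output overshoot = 20 / 2 = 10.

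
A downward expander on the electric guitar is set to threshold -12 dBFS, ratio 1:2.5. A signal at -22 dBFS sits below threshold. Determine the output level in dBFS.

-37 dBFS

Undershoot = (-12) − (-22) = 10 dB.
At 1:2.5, that expands to 25 dB under threshold.
Output = -12 − 25 = -37 dBFS.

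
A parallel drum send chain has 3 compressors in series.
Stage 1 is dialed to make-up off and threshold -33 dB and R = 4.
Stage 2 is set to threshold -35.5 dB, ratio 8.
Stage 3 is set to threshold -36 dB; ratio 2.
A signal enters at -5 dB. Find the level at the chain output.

-35.15625 dB

Stage 1: -5 dB is 28 dB over -33 dB; at 4:1 that becomes 7 dB over, giving -26 dB.
Stage 2: -26 dB is 9.5 dB over -35.5 dB; at 8:1 that becomes 1.1875 dB over, giving -34.3125 dB.
Stage 3: 1.6875 dB above -36 dB, reduced 2:1 to 0.84375 dB above → -35.15625 dB.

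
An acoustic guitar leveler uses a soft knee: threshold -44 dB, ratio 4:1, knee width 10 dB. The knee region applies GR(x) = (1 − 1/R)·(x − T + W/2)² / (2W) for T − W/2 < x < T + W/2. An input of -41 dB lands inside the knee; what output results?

-43.4 dB

x − T + W/2 = -41 − (-44) + 5 = 8.
GR = (1 − 1/4) × 8² / 20 = 0.75 × 64 / 20 = 2.4 dB.
Output = -41 − 2.4 = -43.4 dB.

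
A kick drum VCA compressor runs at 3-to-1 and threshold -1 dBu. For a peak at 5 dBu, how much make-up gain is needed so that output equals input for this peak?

Without make-up, output = threshold + overshoot/3 = -1 + 2 = 1 dBu.
Gap to target: 4 dB.

4 dB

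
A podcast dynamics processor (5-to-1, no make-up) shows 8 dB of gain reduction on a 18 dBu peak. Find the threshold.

8 dBu

Input is 10 dB above T (since output overshoot × R = input overshoot: (10 − T)·5 = 18 − T gives T = 8 dBu).
Check: 8 + (18 − 8)/5 = 8 + 2 = 10 dBu. ✓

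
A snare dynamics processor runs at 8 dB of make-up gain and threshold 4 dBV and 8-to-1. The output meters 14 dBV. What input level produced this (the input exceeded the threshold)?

20 dBV

Remove make-up: 14 − 8 = 6 dBV.
Post-compression overshoot = 6 − 4 = 2 dB.
Input overshoot = R × output overshoot = 16 dB → input = 4 + 16 = 20 dBV.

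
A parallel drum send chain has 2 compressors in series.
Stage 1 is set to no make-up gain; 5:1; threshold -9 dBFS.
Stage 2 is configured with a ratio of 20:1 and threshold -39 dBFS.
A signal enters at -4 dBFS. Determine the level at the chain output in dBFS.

Stage 1: overshoot 5 dB → 5/5 = 1 dB → -8 dBFS.
Stage 2: 31 dB above -39 dBFS, reduced 20:1 to 1.55 dB above → -37.45 dBFS.

-37.45 dBFS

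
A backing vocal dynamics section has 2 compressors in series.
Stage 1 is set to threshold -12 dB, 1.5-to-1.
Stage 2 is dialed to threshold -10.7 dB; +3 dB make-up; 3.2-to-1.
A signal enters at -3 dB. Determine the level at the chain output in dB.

Stage 1: overshoot 9 dB → 9/1.5 = 6 dB → -6 dB.
Stage 2: 4.7 dB above -10.7 dB, reduced 3.2:1 to 1.46875 dB above → -9.23125 dB; +3 dB make-up → -6.23125 dB.

-6.23125 dB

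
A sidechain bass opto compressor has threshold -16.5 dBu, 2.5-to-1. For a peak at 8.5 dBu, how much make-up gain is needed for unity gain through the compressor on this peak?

15 dB

Without make-up, output = threshold + overshoot/2.5 = -16.5 + 10 = -6.5 dBu.
Gap to target: 15 dB.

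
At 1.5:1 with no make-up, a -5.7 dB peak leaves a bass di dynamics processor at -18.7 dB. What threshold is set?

-44.7 dB

Input is 39 dB above T (since output overshoot × R = input overshoot: (-18.7 − T)·1.5 = -5.7 − T gives T = -44.7 dB).
Check: -44.7 + (-5.7 − (-44.7))/1.5 = -44.7 + 26 = -18.7 dB. ✓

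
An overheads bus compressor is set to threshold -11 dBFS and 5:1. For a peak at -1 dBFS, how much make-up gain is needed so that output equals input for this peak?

8 dB

Overshoot 10 dB → 10/5 = 2 dB after compression, so the compressed level is -11 + 2 = -9 dBFS.
Make-up = target − compressed = -1 − (-9) = 8 dB.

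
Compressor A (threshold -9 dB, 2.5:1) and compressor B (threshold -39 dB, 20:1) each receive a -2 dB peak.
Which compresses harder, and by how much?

A: overshoot 7 dB → output overshoot 2.8 dB → GR 4.2 dB.
B: overshoot 37 dB → output overshoot 1.85 dB → GR 35.15 dB.
B applies 30.95 dB more gain reduction.

B, by 30.95 dB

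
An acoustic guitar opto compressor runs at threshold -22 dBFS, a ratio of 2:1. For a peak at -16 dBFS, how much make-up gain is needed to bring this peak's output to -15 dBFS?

4 dB

Overshoot 6 dB → 6/2 = 3 dB after compression, so the compressed level is -22 + 3 = -19 dBFS.
Make-up = target − compressed = -15 − (-19) = 4 dB.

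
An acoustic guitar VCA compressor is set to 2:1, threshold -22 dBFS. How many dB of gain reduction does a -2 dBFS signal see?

10 dB

-2 dBFS exceeds the threshold by 20 dB.
A 2:1 ratio leaves 10 dB of that excess.
Gain reduction = 20 − 10 = 10 dB.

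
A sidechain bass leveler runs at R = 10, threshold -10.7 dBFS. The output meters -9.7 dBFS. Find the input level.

The compressed level sits -9.7 − (-10.7) = 1 dB over threshold.
Before 10:1 compression the overshoot was 1 × 10 = 10 dB, so input = -10.7 + 10 = -0.7 dBFS.

-0.7 dBFS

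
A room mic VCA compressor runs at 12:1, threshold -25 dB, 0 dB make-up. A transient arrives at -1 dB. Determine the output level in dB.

-23 dB

Overshoot: -1 − (-25) = 24 dB.
12:1 compression reduces that to 24/12 = 2 dB over.
That puts the output at -23 dB.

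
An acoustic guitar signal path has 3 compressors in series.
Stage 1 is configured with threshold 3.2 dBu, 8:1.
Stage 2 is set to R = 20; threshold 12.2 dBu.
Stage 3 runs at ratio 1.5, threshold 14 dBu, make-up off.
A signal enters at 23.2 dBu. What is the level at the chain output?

Stage 1: 23.2 dBu is 20 dB over 3.2 dBu; at 8:1 that becomes 2.5 dB over, giving 5.7 dBu.
Stage 2: below threshold (5.7 ≤ 12.2); passes unchanged; output 5.7 dBu.
Stage 3: 5.7 dBu is at or below the 14 dBu threshold — no compression; output 5.7 dBu.

5.7 dBu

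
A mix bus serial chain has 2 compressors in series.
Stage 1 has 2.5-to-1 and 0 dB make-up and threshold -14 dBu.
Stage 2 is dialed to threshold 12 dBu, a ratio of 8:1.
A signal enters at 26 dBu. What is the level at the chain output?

Stage 1: 40 dB above -14 dBu, reduced 2.5:1 to 16 dB above → 2 dBu.
Stage 2: below threshold (2 ≤ 12); passes unchanged; output 2 dBu.

2 dBu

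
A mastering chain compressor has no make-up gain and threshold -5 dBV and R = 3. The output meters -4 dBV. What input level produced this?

-2 dBV

The compressed level sits -4 − (-5) = 1 dB over threshold.
Input overshoot = R × output overshoot = 3 dB → input = -5 + 3 = -2 dBV.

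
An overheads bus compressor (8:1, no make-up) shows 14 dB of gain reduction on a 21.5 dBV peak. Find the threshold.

5.5 dBV

Let T be the threshold. Output overshoot = (input overshoot)/R, so 7.5 − T = (21.5 − T)/8.
8·(7.5 − T) = 21.5 − T → 7·T = 60 − 21.5 = 38.5.
T = 38.5/7 = 5.5 dBV.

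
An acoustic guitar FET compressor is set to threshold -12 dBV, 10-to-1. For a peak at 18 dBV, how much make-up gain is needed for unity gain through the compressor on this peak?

Overshoot 30 dB → 30/10 = 3 dB after compression, so the compressed level is -12 + 3 = -9 dBV.
Make-up = target − compressed = 18 − (-9) = 27 dB.

27 dB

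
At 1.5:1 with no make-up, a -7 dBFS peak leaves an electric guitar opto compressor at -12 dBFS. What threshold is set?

-22 dBFS

Input is 15 dB above T (since output overshoot × R = input overshoot: (-12 − T)·1.5 = -7 − T gives T = -22 dBFS).
Check: -22 + (-7 − (-22))/1.5 = -22 + 10 = -12 dBFS. ✓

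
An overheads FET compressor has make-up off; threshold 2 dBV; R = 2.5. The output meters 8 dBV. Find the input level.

Post-compression overshoot = 8 − 2 = 6 dB.
Input overshoot = R × output overshoot = 15 dB → input = 2 + 15 = 17 dBV.

17 dBV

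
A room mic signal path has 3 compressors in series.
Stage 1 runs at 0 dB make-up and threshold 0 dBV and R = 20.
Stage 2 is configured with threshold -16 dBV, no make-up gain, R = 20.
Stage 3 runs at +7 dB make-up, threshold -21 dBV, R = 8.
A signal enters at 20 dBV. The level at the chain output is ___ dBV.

Stage 1: overshoot 20 dB → 20/20 = 1 dB → 1 dBV.
Stage 2: 17 dB above -16 dBV, reduced 20:1 to 0.85 dB above → -15.15 dBV.
Stage 3: overshoot 5.85 dB → 5.85/8 = 0.73125 dB → -20.26875 dBV; +7 dB make-up → -13.26875 dBV.

-13.26875 dBV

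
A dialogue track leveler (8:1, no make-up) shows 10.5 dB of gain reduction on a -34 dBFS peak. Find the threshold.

-46 dBFS

Gain reduction = -34 − (-44.5) = 10.5 dB; output overshoot = GR / (R − 1) = 10.5 / 7 = 1.5 dB.
Threshold = output − output overshoot = -44.5 − 1.5 = -46 dBFS.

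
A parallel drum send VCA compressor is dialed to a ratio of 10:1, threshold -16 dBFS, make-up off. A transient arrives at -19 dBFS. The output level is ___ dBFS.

-19 dBFS

-19 dBFS is 3 dB below the -16 dBFS threshold, so no gain reduction is applied.
Output = input = -19 dBFS.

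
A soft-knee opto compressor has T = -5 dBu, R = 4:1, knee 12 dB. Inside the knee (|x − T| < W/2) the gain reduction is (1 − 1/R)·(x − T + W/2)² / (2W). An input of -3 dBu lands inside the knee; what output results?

x − T + W/2 = -3 − (-5) + 6 = 8.
GR = (1 − 1/4) × 8² / 24 = 0.75 × 64 / 24 = 2 dB.
Output = -3 − 2 = -5 dBu.

-5 dBu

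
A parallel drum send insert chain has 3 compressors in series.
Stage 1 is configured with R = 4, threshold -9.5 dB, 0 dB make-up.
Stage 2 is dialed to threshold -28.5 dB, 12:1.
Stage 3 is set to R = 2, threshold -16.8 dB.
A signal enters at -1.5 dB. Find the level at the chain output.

Stage 1: -1.5 dB is 8 dB over -9.5 dB; at 4:1 that becomes 2 dB over, giving -7.5 dB.
Stage 2: overshoot 21 dB → 21/12 = 1.75 dB → -26.75 dB.
Stage 3: -26.75 dB is at or below the -16.8 dB threshold — no compression; output -26.75 dB.

-26.75 dB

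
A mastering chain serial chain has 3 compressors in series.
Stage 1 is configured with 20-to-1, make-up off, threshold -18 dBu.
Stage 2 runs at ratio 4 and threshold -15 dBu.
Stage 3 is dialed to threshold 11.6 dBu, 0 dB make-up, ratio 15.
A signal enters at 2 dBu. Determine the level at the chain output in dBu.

-17 dBu

Stage 1: overshoot 20 dB → 20/20 = 1 dB → -17 dBu.
Stage 2: -17 dBu ≤ -15 dBu, so stage 2 doesn't engage; output -17 dBu.
Stage 3: below threshold (-17 ≤ 11.6); passes unchanged; output -17 dBu.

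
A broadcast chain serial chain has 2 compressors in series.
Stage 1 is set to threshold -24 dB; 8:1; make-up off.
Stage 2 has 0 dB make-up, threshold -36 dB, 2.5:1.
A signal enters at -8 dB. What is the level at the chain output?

Stage 1: -8 dB is 16 dB over -24 dB; at 8:1 that becomes 2 dB over, giving -22 dB.
Stage 2: overshoot 14 dB → 14/2.5 = 5.6 dB → -30.4 dB.

-30.4 dB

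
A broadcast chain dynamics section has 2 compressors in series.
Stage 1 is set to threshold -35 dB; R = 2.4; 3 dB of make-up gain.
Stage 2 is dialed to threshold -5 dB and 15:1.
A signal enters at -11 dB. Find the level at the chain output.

Stage 1: -11 dB is 24 dB over -35 dB; at 2.4:1 that becomes 10 dB over, giving -25 dB; +3 dB make-up → -22 dB.
Stage 2: -22 dB ≤ -5 dB, so stage 2 doesn't engage; output -22 dB.

-22 dB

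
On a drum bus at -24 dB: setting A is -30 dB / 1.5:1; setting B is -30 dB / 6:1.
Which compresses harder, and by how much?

B, by 3 dB

A: 6 dB over, compressed to 4 dB over, so 2 dB of GR.
B: 6 dB over, compressed to 1 dB over, so 5 dB of GR.
B reduces 3 dB more.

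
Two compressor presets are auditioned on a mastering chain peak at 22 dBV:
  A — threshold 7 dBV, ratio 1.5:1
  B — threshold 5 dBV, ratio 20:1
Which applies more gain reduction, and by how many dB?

A: GR = 15 − 15/1.5 = 5 dB.
B: GR = 17 − 17/20 = 16.15 dB.
B reduces 11.15 dB more.

B, by 11.15 dB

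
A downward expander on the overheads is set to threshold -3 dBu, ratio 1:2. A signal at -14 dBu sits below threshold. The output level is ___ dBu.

-25 dBu

The input is 11 dB below the -3 dBu threshold.
A 1:2 expander multiplies undershoot by 2: 11 × 2 = 22 dB below threshold.
Output = -3 − 22 = -25 dBu.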